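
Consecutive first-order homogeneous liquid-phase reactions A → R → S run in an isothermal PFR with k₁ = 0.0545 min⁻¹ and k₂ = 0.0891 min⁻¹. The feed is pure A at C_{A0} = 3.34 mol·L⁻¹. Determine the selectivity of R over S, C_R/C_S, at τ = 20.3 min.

Solving the coupled first-order balances gives C_R(τ) = [k₁/(k₂−k₁)]·C_{A0}·(e^(−k₁τ) − e^(−k₂τ)).
e^(−k₁τ) = e^(−0.0545×20.3) = e^(−1.106) = 0.3308; e^(−k₂τ) = e^(−1.809) = 0.1639.
C_R = 0.0545×3.34/(0.0891−0.0545) × (0.3308−0.1639) = 5.261×0.1669 = 0.8781 mol·L⁻¹.
C_A = C_{A0}e^(−k₁τ) = 1.105 mol·L⁻¹, so C_S = C_{A0}−C_A−C_R = 1.357 mol·L⁻¹; C_R/C_S = 0.647.

0.647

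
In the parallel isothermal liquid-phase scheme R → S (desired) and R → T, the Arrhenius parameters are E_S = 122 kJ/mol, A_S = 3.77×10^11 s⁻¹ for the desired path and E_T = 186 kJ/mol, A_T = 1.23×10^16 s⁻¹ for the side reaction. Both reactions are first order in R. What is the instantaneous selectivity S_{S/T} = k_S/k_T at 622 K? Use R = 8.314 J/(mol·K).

With equal orders, S_{S/T} = k_S/k_T = (A_S/A_T)·exp[(E_T−E_S)/(RT)].
(E_T−E_S)/(RT) = (186−122)×10³/(8.314×622) = 64000/5171 = 12.38.
k_S/k_T = (3.77×10^11/1.23×10^16)·exp(12.38) = 3.065×10^-5 × 2.370×10^5 = 7.27.

7.27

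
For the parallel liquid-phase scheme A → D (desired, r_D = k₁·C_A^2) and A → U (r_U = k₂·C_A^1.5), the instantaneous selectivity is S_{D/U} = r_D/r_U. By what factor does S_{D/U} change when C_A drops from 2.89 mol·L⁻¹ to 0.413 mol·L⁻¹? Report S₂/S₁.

0.378

S_{D/U} = (k₁/k₂)·C_A^0.5, so S₂/S₁ = (C_{A,2}/C_{A,1})^0.5.
= (0.413/2.89)^0.5 = (0.1429)^0.5 = 0.378.
Selectivity toward D falls as C_A falls — high-concentration operation is favoured.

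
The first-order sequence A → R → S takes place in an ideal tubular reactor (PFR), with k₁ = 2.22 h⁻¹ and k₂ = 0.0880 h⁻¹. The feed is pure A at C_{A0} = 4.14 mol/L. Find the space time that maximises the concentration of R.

1.51 h

Setting dC_R/dτ = 0 gives τ_opt = ln(k₂/k₁)/(k₂−k₁).
= ln(0.0880/2.22)/(0.0880−2.22) = ln(0.03964)/-2.132 = -3.228/-2.132 = 1.51 h.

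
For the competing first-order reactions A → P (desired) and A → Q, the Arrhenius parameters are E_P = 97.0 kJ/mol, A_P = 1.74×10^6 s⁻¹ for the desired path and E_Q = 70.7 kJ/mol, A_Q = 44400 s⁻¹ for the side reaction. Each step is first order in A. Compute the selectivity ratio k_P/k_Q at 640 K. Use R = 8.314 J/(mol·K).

0.280

Since both paths have the same order in A, the concentration cancels and S_{P/Q} = k_P/k_Q = (A_P/A_Q)·exp[(E_Q−E_P)/(RT)].
(E_Q−E_P)/(RT) = (70.7−97.0)×10³/(8.314×640) = -26300/5321 = -4.943.
k_P/k_Q = (1.74×10^6/44400)·exp(-4.943) = 39.19 × 0.007135 = 0.280.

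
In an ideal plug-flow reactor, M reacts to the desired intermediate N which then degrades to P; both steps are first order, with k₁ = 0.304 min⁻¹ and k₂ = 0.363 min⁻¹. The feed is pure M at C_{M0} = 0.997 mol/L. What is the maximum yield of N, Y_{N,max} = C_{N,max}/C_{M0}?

0.336

For a first-order series the maximum intermediate yield is C_{N,max}/C_{M0} = (k₁/k₂)^[k₂/(k₂−k₁)].
= (0.304/0.363)^(0.363/(0.363−0.304)) = (0.8375)^(6.153) = 0.3358.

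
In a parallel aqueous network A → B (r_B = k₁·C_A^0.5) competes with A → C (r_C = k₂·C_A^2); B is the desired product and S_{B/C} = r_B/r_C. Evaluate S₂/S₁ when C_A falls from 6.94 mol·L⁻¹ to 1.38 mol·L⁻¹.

S_{B/C} = (k₁/k₂)·C_A^-1.5, so S₂/S₁ = (C_{A,2}/C_{A,1})^-1.5.
= (1.38/6.94)^(-1.5) = (0.1988)^(-1.5) = 11.3.
Selectivity toward B rises as C_A falls — low-concentration operation is favoured.

11.3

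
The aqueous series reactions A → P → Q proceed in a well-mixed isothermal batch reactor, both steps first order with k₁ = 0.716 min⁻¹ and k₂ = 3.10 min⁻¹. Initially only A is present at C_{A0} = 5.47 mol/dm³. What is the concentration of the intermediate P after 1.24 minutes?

0.641 mol/dm³

The intermediate concentration in a first-order A→B→C sequence is C_P = k₁C_{A0}(e^(−k₁t) − e^(−k₂t))/(k₂−k₁).
e^(−k₁t) = e^(−0.716×1.24) = e^(−0.8878) = 0.4115; e^(−k₂t) = e^(−3.844) = 0.02141.
C_P = 0.716×5.47/(3.10−0.716) × (0.4115−0.02141) = 1.643×0.3901 = 0.6409 mol/dm³.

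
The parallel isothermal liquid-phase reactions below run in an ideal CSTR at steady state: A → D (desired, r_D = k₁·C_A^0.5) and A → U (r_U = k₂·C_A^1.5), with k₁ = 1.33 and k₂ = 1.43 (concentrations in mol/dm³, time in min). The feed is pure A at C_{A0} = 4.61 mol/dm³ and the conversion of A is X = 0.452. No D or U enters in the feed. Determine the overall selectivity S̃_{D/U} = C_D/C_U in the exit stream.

0.368

Exit C_A = C_{A0}(1−X) = 4.61×0.548 = 2.526 mol/dm³.
Rates in a CSTR are evaluated at the outlet concentration: r_D = 1.33×2.526^0.5 = 2.114, r_U = 1.43×2.526^1.5 = 5.742.
Overall selectivity = C_D/C_U = r_Dτ/(r_Uτ) = r_D/r_U = 0.368.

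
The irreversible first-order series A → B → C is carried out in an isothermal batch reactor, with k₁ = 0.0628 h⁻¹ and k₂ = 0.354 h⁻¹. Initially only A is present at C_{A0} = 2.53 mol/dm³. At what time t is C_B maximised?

For first-order series the maximum of C_B occurs at t_opt = ln(k₂/k₁)/(k₂−k₁).
= ln(0.354/0.0628)/(0.354−0.0628) = ln(5.637)/0.2912 = 1.729/0.2912 = 5.94 h.

5.94 h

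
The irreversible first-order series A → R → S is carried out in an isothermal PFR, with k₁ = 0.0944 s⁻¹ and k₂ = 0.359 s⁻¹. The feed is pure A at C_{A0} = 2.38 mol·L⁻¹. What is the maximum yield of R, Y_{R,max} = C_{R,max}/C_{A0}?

For a first-order series the maximum intermediate yield is C_{R,max}/C_{A0} = (k₁/k₂)^[k₂/(k₂−k₁)].
= (0.0944/0.359)^(0.359/(0.359−0.0944)) = (0.2630)^(1.357) = 0.1633.

0.163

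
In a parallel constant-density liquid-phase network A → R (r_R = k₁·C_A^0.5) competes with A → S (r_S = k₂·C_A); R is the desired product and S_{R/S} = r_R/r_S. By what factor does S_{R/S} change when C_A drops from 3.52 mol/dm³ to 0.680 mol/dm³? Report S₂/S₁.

S_{R/S} = (k₁/k₂)·C_A^-0.5, so S₂/S₁ = (C_{A,2}/C_{A,1})^-0.5.
= (0.680/3.52)^(-0.5) = (0.1932)^(-0.5) = 2.28.
Selectivity toward R rises as C_A falls — low-concentration operation is favoured.

2.28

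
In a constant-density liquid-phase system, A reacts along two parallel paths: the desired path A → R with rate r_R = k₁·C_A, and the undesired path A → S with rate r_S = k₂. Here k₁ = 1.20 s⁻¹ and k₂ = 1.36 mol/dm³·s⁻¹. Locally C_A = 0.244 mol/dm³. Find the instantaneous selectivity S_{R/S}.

S_{R/S} = r_R/r_S = (k₁·C_A)/(k₂) = (k₁/k₂)·C_A.
= (1.20×0.2440) / (1.36) = 0.2928/1.360 = 0.215.

0.215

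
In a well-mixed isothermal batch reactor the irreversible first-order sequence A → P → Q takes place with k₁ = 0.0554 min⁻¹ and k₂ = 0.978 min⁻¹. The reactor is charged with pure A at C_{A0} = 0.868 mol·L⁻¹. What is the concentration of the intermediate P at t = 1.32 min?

Solving the coupled first-order balances gives C_P(t) = [k₁/(k₂−k₁)]·C_{A0}·(e^(−k₁t) − e^(−k₂t)).
e^(−k₁t) = e^(−0.0554×1.32) = e^(−0.07313) = 0.9295; e^(−k₂t) = e^(−1.291) = 0.2750.
C_P = 0.0554×0.868/(0.978−0.0554) × (0.9295−0.2750) = 0.05212×0.6545 = 0.03411 mol·L⁻¹.

0.0341 mol·L⁻¹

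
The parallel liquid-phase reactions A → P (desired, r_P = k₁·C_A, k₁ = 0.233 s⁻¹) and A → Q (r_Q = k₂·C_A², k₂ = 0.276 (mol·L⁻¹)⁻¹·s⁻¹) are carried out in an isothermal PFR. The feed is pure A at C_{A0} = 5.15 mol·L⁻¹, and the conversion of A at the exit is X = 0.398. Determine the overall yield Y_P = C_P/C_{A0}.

0.0686

C_A = C_{A0}(1−X) = 3.100 mol·L⁻¹.
Along a PFR/batch, dC_P/dC_A = −r_P/(r_P+r_Q) = −k₁/(k₁+k₂·C_A).
Integrating from C_{A0} to C_A: C_P = (0.233/0.276)·ln[(0.233+0.276·5.15)/(0.233+0.276·3.10)] = 0.8442·ln(1.654/1.089) = 0.3533 mol·L⁻¹.
Y_P = C_P/C_{A0} = 0.3533/5.15 = 0.0686.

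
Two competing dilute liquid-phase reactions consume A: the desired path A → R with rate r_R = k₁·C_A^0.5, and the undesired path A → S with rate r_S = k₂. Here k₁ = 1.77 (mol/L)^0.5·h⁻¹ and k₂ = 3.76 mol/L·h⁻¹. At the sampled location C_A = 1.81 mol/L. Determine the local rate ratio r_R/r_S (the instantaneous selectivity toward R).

S_{R/S} = r_R/r_S = (k₁·C_A^0.5)/(k₂) = (k₁/k₂)·C_A^0.5.
= (1.77×1.810^0.5) / (3.76) = 2.381/3.760 = 0.633.
Since the desired path is higher order in A, keeping C_A high (PFR or concentrated feed) favours R.

0.633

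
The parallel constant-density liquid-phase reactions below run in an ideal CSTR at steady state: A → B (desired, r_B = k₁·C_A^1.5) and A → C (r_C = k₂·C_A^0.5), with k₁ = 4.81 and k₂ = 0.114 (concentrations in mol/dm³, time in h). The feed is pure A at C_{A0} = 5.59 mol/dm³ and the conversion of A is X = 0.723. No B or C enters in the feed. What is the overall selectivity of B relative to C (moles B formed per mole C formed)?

65.3

Exit C_A = C_{A0}(1−X) = 5.59×0.277 = 1.548 mol/dm³.
A CSTR operates uniformly at the exit composition, giving r_B = 9.268 and r_C = 0.1419 (each k·C_A^n at C_A = 1.548).
Overall selectivity = C_B/C_C = r_Bτ/(r_Cτ) = r_B/r_C = 65.3.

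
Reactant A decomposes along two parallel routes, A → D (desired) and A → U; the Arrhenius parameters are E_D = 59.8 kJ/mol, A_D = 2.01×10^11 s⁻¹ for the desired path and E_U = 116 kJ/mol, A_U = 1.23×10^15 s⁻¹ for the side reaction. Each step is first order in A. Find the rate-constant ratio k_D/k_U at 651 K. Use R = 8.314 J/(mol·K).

With equal orders, S_{D/U} = k_D/k_U = (A_D/A_U)·exp[(E_U−E_D)/(RT)].
(E_U−E_D)/(RT) = (116−59.8)×10³/(8.314×651) = 56200/5412 = 10.38.
k_D/k_U = (2.01×10^11/1.23×10^15)·exp(10.38) = 1.634×10^-4 × 32323 = 5.28.
Since E_D < E_U, lowering the temperature improves selectivity toward D.

5.28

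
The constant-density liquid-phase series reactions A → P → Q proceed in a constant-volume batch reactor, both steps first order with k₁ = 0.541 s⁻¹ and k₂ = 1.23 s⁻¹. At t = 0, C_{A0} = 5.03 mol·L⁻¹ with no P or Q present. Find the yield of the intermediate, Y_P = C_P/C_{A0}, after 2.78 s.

The intermediate concentration in a first-order A→B→C sequence is C_P = k₁C_{A0}(e^(−k₁t) − e^(−k₂t))/(k₂−k₁).
e^(−k₁t) = e^(−0.541×2.78) = e^(−1.504) = 0.2222; e^(−k₂t) = e^(−3.419) = 0.03273.
C_P = 0.541×5.03/(1.23−0.541) × (0.2222−0.03273) = 3.950×0.1895 = 0.7485 mol·L⁻¹.
Y_P = C_P/C_{A0} = 0.7485/5.03 = 0.149.

0.149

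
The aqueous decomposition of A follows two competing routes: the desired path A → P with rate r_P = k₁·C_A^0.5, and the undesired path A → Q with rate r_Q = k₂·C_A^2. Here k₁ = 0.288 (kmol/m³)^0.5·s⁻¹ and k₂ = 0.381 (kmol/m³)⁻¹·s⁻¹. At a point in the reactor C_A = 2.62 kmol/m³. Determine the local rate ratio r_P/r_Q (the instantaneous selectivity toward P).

0.178

S_{P/Q} = r_P/r_Q = (k₁·C_A^0.5)/(k₂·C_A^2) = (k₁/k₂)·C_A^-1.5.
= (0.288×2.620^0.5) / (0.381×2.620^2) = 0.4662/2.615 = 0.178.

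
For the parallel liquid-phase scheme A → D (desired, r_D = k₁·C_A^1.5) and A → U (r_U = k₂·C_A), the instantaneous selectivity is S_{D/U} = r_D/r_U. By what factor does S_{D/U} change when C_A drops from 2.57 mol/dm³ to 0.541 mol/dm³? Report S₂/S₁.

S_{D/U} = (k₁/k₂)·C_A^0.5, so S₂/S₁ = (C_{A,2}/C_{A,1})^0.5.
= (0.541/2.57)^0.5 = (0.2105)^0.5 = 0.459.
Selectivity toward D falls as C_A falls — high-concentration operation is favoured.

0.459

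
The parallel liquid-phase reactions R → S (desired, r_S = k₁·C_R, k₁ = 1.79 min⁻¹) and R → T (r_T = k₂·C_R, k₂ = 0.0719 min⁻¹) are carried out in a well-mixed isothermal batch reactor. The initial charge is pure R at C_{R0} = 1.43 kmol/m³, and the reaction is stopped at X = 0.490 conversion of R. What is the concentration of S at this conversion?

C_R = C_{R0}(1−X) = 0.7293 kmol/m³.
Both paths are first order in R, so the instantaneous fraction to S is constant: dC_S/d(−C_R) = k₁/(k₁+k₂) = 0.9614.
C_S = 0.9614·(C_{R0}−C_R) = 0.9614×0.7007 = 0.674 kmol/m³.

0.674 kmol/m³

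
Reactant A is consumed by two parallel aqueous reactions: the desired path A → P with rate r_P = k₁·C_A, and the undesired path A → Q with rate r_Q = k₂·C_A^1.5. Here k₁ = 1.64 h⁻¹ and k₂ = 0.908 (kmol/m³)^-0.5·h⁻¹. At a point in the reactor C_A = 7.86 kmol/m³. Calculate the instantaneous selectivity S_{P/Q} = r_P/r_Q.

S_{P/Q} = r_P/r_Q = (k₁·C_A)/(k₂·C_A^1.5) = (k₁/k₂)·C_A^-0.5.
= (1.64×7.860) / (0.908×7.860^1.5) = 12.89/20.01 = 0.644.
The undesired path is higher order in A, so low C_A (CSTR or dilute feed) favours P.

0.644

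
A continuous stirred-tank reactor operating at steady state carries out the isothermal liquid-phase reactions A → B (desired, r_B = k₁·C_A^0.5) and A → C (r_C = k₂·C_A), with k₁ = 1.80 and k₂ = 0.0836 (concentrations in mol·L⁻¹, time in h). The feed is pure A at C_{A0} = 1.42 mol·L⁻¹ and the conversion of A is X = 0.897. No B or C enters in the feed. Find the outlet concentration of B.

1.25 mol·L⁻¹

Exit C_A = C_{A0}(1−X) = 1.42×0.103 = 0.1463 mol·L⁻¹.
A CSTR operates uniformly at the exit composition, giving r_B = 0.6884 and r_C = 0.01223 (each k·C_A^n at C_A = 0.1463).
Fraction of consumed A going to B: r_B/(r_B+r_C) = 0.9825.
C_B = 0.9825·C_{A0}·X = 0.9825×1.42×0.897 = 1.25 mol·L⁻¹.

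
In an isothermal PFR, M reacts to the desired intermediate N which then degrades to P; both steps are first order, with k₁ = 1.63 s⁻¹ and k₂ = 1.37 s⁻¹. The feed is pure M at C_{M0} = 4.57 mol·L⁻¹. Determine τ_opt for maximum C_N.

0.668 s

For first-order series the maximum of C_N occurs at τ_opt = ln(k₂/k₁)/(k₂−k₁).
= ln(1.37/1.63)/(1.37−1.63) = ln(0.8405)/-0.2600 = -0.1738/-0.2600 = 0.668 s.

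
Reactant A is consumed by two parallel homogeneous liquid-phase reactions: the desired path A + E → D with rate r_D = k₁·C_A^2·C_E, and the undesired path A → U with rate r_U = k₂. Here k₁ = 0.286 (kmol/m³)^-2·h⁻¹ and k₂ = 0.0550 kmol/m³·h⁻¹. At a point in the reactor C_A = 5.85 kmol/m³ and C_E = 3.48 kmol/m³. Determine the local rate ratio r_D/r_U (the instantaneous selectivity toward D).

619

S_{D/U} = r_D/r_U = (k₁·C_A^2·C_E)/(k₂) = (k₁/k₂)·C_A^2·C_E.
= (0.286×5.850^2×3.480) / (0.0550) = 34.06/0.05500 = 619.
Since the desired path is higher order in A, keeping C_A high (PFR or concentrated feed) favours D.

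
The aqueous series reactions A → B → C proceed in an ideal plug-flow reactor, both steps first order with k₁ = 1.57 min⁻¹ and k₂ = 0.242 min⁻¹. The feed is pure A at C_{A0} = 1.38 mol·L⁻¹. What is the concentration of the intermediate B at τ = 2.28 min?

0.894 mol·L⁻¹

The intermediate concentration in a first-order A→B→C sequence is C_B = k₁C_{A0}(e^(−k₁τ) − e^(−k₂τ))/(k₂−k₁).
e^(−k₁τ) = e^(−1.57×2.28) = e^(−3.580) = 0.02789; e^(−k₂τ) = e^(−0.5518) = 0.5759.
C_B = 1.57×1.38/(0.242−1.57) × (0.02789−0.5759) = (-1.631)×(-0.5480) = 0.8941 mol·L⁻¹.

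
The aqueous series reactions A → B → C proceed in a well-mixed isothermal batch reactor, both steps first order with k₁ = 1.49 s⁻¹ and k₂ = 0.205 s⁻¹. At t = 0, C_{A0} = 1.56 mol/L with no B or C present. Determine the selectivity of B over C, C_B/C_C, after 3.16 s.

1.51

For first-order series with pure A initially, C_B(t) = k₁C_{A0}/(k₂−k₁)·(e^(−k₁t) − e^(−k₂t)).
e^(−k₁t) = e^(−1.49×3.16) = e^(−4.708) = 0.009019; e^(−k₂t) = e^(−0.6478) = 0.5232.
C_B = 1.49×1.56/(0.205−1.49) × (0.009019−0.5232) = (-1.809)×(-0.5142) = 0.9301 mol/L.
C_A = C_{A0}e^(−k₁t) = 0.01407 mol/L, so C_C = C_{A0}−C_A−C_B = 0.6159 mol/L; C_B/C_C = 1.51.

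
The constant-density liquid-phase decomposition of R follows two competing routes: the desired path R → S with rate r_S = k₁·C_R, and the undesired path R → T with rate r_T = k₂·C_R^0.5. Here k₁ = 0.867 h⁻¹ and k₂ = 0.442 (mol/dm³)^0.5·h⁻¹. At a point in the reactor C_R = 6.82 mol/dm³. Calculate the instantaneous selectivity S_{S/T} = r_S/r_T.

5.12

S_{S/T} = r_S/r_T = (k₁·C_R)/(k₂·C_R^0.5) = (k₁/k₂)·C_R^0.5.
= (0.867×6.820) / (0.442×6.820^0.5) = 5.913/1.154 = 5.12.
Since the desired path is higher order in R, keeping C_R high (PFR or concentrated feed) favours S.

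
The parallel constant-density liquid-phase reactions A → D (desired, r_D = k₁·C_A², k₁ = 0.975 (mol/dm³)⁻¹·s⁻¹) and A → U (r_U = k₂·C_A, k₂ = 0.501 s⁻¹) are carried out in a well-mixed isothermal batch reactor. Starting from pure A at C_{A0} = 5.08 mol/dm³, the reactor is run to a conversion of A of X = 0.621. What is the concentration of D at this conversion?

C_A = C_{A0}(1−X) = 1.925 mol/dm³.
Along a PFR/batch, dC_U/dC_A = −r_U/(r_D+r_U) = −k₂/(k₂+k₁·C_A).
Integrating from C_{A0} to C_A: C_U = (0.501/0.975)·ln[(0.501+0.975·5.08)/(0.501+0.975·1.93)] = 0.5138·ln(5.454/2.378) = 0.4265 mol/dm³.
Then C_D = (C_{A0}−C_A) − C_U = 3.155 − 0.4265 = 2.728 mol/dm³.

2.73 mol/dm³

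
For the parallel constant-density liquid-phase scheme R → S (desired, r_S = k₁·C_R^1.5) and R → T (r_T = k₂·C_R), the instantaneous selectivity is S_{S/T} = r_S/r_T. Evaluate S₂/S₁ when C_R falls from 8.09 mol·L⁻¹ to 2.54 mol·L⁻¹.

0.560

S_{S/T} = (k₁/k₂)·C_R^0.5, so S₂/S₁ = (C_{R,2}/C_{R,1})^0.5.
= (2.54/8.09)^0.5 = (0.3140)^0.5 = 0.560.
Selectivity toward S falls as C_R falls — high-concentration operation is favoured.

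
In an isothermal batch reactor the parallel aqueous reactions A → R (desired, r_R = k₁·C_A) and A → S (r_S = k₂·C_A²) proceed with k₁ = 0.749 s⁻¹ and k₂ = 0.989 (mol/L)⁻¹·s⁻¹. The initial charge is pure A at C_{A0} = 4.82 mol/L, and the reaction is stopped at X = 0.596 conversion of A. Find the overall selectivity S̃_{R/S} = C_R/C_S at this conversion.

0.236

C_A = C_{A0}(1−X) = 1.947 mol/L.
Along a PFR/batch, dC_R/dC_A = −r_R/(r_R+r_S) = −k₁/(k₁+k₂·C_A).
Integrating from C_{A0} to C_A: C_R = (0.749/0.989)·ln[(0.749+0.989·4.82)/(0.749+0.989·1.95)] = 0.7573·ln(5.516/2.675) = 0.5481 mol/L.
C_S = (C_{A0}−C_A)−C_R = 2.325 mol/L; S̃_{R/S} = 0.5481/2.325 = 0.236.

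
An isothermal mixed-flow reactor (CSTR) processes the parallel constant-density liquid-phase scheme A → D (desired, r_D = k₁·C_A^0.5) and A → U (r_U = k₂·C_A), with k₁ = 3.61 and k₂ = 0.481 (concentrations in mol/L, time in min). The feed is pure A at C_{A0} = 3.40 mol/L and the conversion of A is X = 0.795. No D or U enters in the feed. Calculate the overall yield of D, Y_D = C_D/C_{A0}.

0.715

Exit C_A = C_{A0}(1−X) = 3.40×0.205 = 0.6970 mol/L.
A CSTR operates uniformly at the exit composition, giving r_D = 3.014 and r_U = 0.3353 (each k·C_A^n at C_A = 0.6970).
Fraction of consumed A going to D: r_D/(r_D+r_U) = 0.8999.
C_D = 0.8999·C_{A0}·X = 0.8999×3.40×0.795 = 2.43 mol/L; Y_D = C_D/C_{A0} = 0.715.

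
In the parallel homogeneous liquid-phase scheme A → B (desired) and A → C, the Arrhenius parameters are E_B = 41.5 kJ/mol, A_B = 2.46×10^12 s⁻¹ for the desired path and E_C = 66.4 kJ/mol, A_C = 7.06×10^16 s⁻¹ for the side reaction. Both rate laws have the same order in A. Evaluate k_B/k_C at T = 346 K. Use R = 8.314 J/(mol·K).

0.200

k_B/k_C = (A_B/A_C)·exp[−(E_B−E_C)/(RT)] = (A_B/A_C)·exp[(E_C−E_B)/(RT)].
(E_C−E_B)/(RT) = (66.4−41.5)×10³/(8.314×346) = 24900/2877 = 8.656.
k_B/k_C = (2.46×10^12/7.06×10^16)·exp(8.656) = 3.484×10^-5 × 5744 = 0.200.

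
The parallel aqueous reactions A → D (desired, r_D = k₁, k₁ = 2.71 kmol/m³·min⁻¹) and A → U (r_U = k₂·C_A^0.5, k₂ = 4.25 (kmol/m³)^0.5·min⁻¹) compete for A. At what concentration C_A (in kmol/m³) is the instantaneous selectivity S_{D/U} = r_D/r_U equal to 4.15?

0.0236 kmol/m³

S_{D/U} = (k₁/k₂)·C_A^-0.5 ⇒ C_A = (S·k₂/k₁)^(-2).
= (4.15×4.25/2.71)^(-2) = (6.508)^(-2) = 0.0236 kmol/m³.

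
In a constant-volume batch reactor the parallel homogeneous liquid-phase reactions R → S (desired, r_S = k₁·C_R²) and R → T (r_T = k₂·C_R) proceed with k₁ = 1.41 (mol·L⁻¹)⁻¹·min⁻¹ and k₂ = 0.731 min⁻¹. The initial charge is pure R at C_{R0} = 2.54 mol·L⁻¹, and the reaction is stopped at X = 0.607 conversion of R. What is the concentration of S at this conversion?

C_R = C_{R0}(1−X) = 0.9982 mol·L⁻¹.
Along a PFR/batch, dC_T/dC_R = −r_T/(r_S+r_T) = −k₂/(k₂+k₁·C_R).
Integrating from C_{R0} to C_R: C_T = (0.731/1.41)·ln[(0.731+1.41·2.54)/(0.731+1.41·0.998)] = 0.5184·ln(4.312/2.138) = 0.3636 mol·L⁻¹.
Then C_S = (C_{R0}−C_R) − C_T = 1.542 − 0.3636 = 1.178 mol·L⁻¹.

1.18 mol·L⁻¹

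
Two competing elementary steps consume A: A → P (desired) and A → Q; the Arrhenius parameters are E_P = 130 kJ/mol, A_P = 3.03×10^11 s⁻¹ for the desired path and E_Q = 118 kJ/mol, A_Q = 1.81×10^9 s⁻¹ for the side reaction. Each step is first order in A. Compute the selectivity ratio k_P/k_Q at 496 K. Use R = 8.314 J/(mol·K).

With equal orders, S_{P/Q} = k_P/k_Q = (A_P/A_Q)·exp[(E_Q−E_P)/(RT)].
(E_Q−E_P)/(RT) = (118−130)×10³/(8.314×496) = -12000/4124 = -2.910.
k_P/k_Q = (3.03×10^11/1.81×10^9)·exp(-2.910) = 167.4 × 0.05448 = 9.12.
Since E_P > E_Q, raising the temperature improves selectivity toward P.

9.12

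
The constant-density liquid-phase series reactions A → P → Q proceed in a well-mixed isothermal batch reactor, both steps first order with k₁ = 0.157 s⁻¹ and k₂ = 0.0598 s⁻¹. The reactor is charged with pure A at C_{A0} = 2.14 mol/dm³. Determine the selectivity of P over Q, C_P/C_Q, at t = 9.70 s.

2.40

For first-order series with pure A initially, C_P(t) = k₁C_{A0}/(k₂−k₁)·(e^(−k₁t) − e^(−k₂t)).
e^(−k₁t) = e^(−0.157×9.70) = e^(−1.523) = 0.2181; e^(−k₂t) = e^(−0.5801) = 0.5599.
C_P = 0.157×2.14/(0.0598−0.157) × (0.2181−0.5599) = (-3.457)×(-0.3418) = 1.181 mol/dm³.
C_A = C_{A0}e^(−k₁t) = 0.4667 mol/dm³, so C_Q = C_{A0}−C_A−C_P = 0.4919 mol/dm³; C_P/C_Q = 2.40.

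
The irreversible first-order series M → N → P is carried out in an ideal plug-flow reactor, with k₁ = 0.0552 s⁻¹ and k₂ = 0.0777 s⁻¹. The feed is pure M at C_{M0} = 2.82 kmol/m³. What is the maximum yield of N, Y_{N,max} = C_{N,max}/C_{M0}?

At the optimum, C_{N,max}/C_{M0} = (k₁/k₂)^[k₂/(k₂−k₁)].
= (0.0552/0.0777)^(0.0777/(0.0777−0.0552)) = (0.7104)^(3.453) = 0.3071.

0.307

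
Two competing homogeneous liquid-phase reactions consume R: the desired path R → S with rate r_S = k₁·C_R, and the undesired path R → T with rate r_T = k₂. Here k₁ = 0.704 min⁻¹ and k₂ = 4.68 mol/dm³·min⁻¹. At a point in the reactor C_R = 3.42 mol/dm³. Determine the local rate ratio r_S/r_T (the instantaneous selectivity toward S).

S_{S/T} = r_S/r_T = (k₁·C_R)/(k₂) = (k₁/k₂)·C_R.
= (0.704×3.420) / (4.68) = 2.408/4.680 = 0.514.
Since the desired path is higher order in R, keeping C_R high (PFR or concentrated feed) favours S.

0.514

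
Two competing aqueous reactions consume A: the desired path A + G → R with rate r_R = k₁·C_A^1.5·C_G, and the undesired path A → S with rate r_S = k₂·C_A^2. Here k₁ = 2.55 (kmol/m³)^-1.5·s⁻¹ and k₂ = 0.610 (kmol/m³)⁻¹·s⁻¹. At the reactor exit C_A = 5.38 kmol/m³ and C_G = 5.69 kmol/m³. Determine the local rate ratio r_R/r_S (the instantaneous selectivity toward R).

10.3

S_{R/S} = r_R/r_S = (k₁·C_A^1.5·C_G)/(k₂·C_A^2) = (k₁/k₂)·C_A^-0.5·C_G.
= (2.55×5.380^1.5×5.690) / (0.610×5.380^2) = 181.1/17.66 = 10.3.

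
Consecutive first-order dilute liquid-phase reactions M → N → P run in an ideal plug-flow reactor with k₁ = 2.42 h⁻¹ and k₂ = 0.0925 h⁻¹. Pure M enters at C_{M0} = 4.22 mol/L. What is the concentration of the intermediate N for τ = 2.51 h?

3.47 mol/L

The intermediate concentration in a first-order A→B→C sequence is C_N = k₁C_{M0}(e^(−k₁τ) − e^(−k₂τ))/(k₂−k₁).
e^(−k₁τ) = e^(−2.42×2.51) = e^(−6.074) = 0.002301; e^(−k₂τ) = e^(−0.2322) = 0.7928.
C_N = 2.42×4.22/(0.0925−2.42) × (0.002301−0.7928) = (-4.388)×(-0.7905) = 3.469 mol/L.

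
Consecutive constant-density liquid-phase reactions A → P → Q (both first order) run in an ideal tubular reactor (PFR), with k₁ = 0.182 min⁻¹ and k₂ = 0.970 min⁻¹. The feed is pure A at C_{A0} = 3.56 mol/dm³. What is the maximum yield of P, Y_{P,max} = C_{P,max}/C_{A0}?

0.127

At the optimum, C_{P,max}/C_{A0} = (k₁/k₂)^[k₂/(k₂−k₁)].
= (0.182/0.970)^(0.970/(0.970−0.182)) = (0.1876)^(1.231) = 0.1275.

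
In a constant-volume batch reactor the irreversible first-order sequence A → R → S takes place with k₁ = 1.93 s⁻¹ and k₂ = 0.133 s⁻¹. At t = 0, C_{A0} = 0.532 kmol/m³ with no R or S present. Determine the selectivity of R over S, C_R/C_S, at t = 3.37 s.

2.18

The intermediate concentration in a first-order A→B→C sequence is C_R = k₁C_{A0}(e^(−k₁t) − e^(−k₂t))/(k₂−k₁).
e^(−k₁t) = e^(−1.93×3.37) = e^(−6.504) = 0.001497; e^(−k₂t) = e^(−0.4482) = 0.6388.
C_R = 1.93×0.532/(0.133−1.93) × (0.001497−0.6388) = (-0.5714)×(-0.6373) = 0.3641 kmol/m³.
C_A = C_{A0}e^(−k₁t) = 7.966×10^-4 kmol/m³, so C_S = C_{A0}−C_A−C_R = 0.1671 kmol/m³; C_R/C_S = 2.18.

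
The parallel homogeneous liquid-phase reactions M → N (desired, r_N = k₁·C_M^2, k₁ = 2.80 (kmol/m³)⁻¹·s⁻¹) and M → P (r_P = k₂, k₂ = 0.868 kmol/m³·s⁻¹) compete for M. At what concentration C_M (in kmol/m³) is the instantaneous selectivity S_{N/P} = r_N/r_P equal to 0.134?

0.204 kmol/m³

S_{N/P} = (k₁/k₂)·C_M^2 ⇒ C_M = (S·k₂/k₁)^(0.5).
= (0.134×0.868/2.80)^(0.5) = (0.04154)^(0.5) = 0.204 kmol/m³.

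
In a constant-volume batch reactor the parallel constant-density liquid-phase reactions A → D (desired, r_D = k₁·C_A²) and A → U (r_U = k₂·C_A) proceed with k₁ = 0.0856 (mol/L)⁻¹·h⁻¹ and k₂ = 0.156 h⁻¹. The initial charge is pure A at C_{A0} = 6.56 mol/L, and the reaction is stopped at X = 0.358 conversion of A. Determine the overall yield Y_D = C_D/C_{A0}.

C_A = C_{A0}(1−X) = 4.212 mol/L.
Along a PFR/batch, dC_U/dC_A = −r_U/(r_D+r_U) = −k₂/(k₂+k₁·C_A).
Integrating from C_{A0} to C_A: C_U = (0.156/0.0856)·ln[(0.156+0.0856·6.56)/(0.156+0.0856·4.21)] = 1.822·ln(0.7175/0.5165) = 0.5991 mol/L.
Then C_D = (C_{A0}−C_A) − C_U = 2.348 − 0.5991 = 1.749 mol/L.
Y_D = C_D/C_{A0} = 1.749/6.56 = 0.267.

0.267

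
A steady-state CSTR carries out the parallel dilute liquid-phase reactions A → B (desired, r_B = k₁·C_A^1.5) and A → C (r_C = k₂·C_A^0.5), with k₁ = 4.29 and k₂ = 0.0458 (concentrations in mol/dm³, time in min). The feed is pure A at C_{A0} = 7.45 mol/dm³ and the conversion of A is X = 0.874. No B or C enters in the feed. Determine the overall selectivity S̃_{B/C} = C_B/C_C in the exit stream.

Exit C_A = C_{A0}(1−X) = 7.45×0.126 = 0.9387 mol/dm³.
A CSTR operates uniformly at the exit composition, giving r_B = 3.902 and r_C = 0.04437 (each k·C_A^n at C_A = 0.9387).
Overall selectivity = C_B/C_C = r_Bτ/(r_Cτ) = r_B/r_C = 87.9.

87.9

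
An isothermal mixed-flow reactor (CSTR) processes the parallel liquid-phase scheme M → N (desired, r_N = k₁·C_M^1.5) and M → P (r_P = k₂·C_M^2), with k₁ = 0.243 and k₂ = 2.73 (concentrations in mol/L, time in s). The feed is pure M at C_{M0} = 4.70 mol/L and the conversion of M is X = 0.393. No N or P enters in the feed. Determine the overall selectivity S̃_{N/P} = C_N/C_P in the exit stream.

0.0527

Exit C_M = C_{M0}(1−X) = 4.70×0.607 = 2.853 mol/L.
Rates in a CSTR are evaluated at the outlet concentration: r_N = 0.243×2.853^1.5 = 1.171, r_P = 2.73×2.853^2 = 22.22.
Overall selectivity = C_N/C_P = r_Nτ/(r_Pτ) = r_N/r_P = 0.0527.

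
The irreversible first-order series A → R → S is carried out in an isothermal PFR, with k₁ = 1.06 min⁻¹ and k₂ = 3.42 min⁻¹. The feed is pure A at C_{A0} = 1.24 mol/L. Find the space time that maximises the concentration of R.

The intermediate peaks when r₁ = r₂, i.e. k₁e^(−k₁τ) = k₂e^(−k₂τ), giving τ_opt = ln(k₂/k₁)/(k₂−k₁).
= ln(3.42/1.06)/(3.42−1.06) = ln(3.226)/2.360 = 1.171/2.360 = 0.496 min.

0.496 min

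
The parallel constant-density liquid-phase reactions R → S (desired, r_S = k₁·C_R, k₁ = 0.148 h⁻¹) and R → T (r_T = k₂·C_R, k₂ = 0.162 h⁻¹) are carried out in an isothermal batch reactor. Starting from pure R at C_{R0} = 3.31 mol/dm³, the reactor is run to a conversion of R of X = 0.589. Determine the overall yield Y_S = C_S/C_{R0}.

0.281

C_R = C_{R0}(1−X) = 1.360 mol/dm³.
Both paths are first order in R, so the instantaneous fraction to S is constant: dC_S/d(−C_R) = k₁/(k₁+k₂) = 0.4774.
C_S = 0.4774·(C_{R0}−C_R) = 0.4774×1.950 = 0.931 mol/dm³.
Y_S = C_S/C_{R0} = 0.9308/3.31 = 0.281.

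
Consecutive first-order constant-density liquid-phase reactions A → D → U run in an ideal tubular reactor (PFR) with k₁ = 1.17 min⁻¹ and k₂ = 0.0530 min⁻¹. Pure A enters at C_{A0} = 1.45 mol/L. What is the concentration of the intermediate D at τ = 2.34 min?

Solving the coupled first-order balances gives C_D(τ) = [k₁/(k₂−k₁)]·C_{A0}·(e^(−k₁τ) − e^(−k₂τ)).
e^(−k₁τ) = e^(−1.17×2.34) = e^(−2.738) = 0.06471; e^(−k₂τ) = e^(−0.1240) = 0.8834.
C_D = 1.17×1.45/(0.0530−1.17) × (0.06471−0.8834) = (-1.519)×(-0.8186) = 1.243 mol/L.

1.24 mol/L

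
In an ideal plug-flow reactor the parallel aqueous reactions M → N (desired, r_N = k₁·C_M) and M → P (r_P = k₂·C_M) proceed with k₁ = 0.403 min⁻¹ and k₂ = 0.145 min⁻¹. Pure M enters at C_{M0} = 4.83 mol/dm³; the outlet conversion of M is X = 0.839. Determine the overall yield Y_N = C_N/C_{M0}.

0.617

C_M = C_{M0}(1−X) = 0.7776 mol/dm³.
Both paths are first order in M, so the instantaneous fraction to N is constant: dC_N/d(−C_M) = k₁/(k₁+k₂) = 0.7354.
C_N = 0.7354·(C_{M0}−C_M) = 0.7354×4.052 = 2.98 mol/dm³.
Y_N = C_N/C_{M0} = 2.980/4.83 = 0.617.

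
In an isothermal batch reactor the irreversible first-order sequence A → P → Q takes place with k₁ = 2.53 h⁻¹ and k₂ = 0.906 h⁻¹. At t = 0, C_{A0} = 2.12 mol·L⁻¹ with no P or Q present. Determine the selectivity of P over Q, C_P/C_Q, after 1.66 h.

The intermediate concentration in a first-order A→B→C sequence is C_P = k₁C_{A0}(e^(−k₁t) − e^(−k₂t))/(k₂−k₁).
e^(−k₁t) = e^(−2.53×1.66) = e^(−4.200) = 0.01500; e^(−k₂t) = e^(−1.504) = 0.2222.
C_P = 2.53×2.12/(0.906−2.53) × (0.01500−0.2222) = (-3.303)×(-0.2072) = 0.6845 mol·L⁻¹.
C_A = C_{A0}e^(−k₁t) = 0.03180 mol·L⁻¹, so C_Q = C_{A0}−C_A−C_P = 1.404 mol·L⁻¹; C_P/C_Q = 0.488.

0.488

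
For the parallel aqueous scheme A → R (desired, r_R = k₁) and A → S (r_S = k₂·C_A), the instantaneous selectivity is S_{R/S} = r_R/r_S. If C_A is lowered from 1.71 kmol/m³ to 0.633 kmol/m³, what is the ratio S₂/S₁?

S_{R/S} = (k₁/k₂)·C_A⁻¹, so S₂/S₁ = (C_{A,2}/C_{A,1})⁻¹.
= 1.71/0.633 = 2.70.
Selectivity toward R rises as C_A falls — low-concentration operation is favoured.

2.70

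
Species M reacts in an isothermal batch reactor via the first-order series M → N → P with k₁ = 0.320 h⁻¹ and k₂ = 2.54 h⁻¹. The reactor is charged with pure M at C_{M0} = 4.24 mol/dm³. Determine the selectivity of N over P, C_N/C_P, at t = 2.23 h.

For first-order series with pure M initially, C_N(t) = k₁C_{M0}/(k₂−k₁)·(e^(−k₁t) − e^(−k₂t)).
e^(−k₁t) = e^(−0.320×2.23) = e^(−0.7136) = 0.4899; e^(−k₂t) = e^(−5.664) = 0.003468.
C_N = 0.320×4.24/(2.54−0.320) × (0.4899−0.003468) = 0.6112×0.4864 = 0.2973 mol/dm³.
C_M = C_{M0}e^(−k₁t) = 2.077 mol/dm³, so C_P = C_{M0}−C_M−C_N = 1.866 mol/dm³; C_N/C_P = 0.159.

0.159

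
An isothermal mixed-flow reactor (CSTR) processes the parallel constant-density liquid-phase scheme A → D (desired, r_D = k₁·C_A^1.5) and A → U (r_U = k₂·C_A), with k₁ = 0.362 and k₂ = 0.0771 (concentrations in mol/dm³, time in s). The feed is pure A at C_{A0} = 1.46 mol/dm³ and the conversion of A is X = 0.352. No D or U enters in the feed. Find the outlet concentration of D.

Exit C_A = C_{A0}(1−X) = 1.46×0.648 = 0.9461 mol/dm³.
Rates in a CSTR are evaluated at the outlet concentration: r_D = 0.362×0.9461^1.5 = 0.3331, r_U = 0.0771×0.9461 = 0.07294.
Fraction of consumed A going to D: r_D/(r_D+r_U) = 0.8204.
C_D = 0.8204·C_{A0}·X = 0.8204×1.46×0.352 = 0.422 mol/dm³.

0.422 mol/dm³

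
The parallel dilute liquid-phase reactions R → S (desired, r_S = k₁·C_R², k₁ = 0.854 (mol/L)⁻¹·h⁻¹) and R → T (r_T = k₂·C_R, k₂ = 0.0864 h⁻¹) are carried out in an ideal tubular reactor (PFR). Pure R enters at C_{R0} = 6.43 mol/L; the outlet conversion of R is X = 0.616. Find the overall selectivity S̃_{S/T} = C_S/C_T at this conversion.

C_R = C_{R0}(1−X) = 2.469 mol/L.
Along a PFR/batch, dC_T/dC_R = −r_T/(r_S+r_T) = −k₂/(k₂+k₁·C_R).
Integrating from C_{R0} to C_R: C_T = (0.0864/0.854)·ln[(0.0864+0.854·6.43)/(0.0864+0.854·2.47)] = 0.1012·ln(5.578/2.195) = 0.09435 mol/L.
Then C_S = (C_{R0}−C_R) − C_T = 3.961 − 0.09435 = 3.867 mol/L.
S̃_{S/T} = C_S/C_T = 3.867/0.09435 = 41.0.

41.0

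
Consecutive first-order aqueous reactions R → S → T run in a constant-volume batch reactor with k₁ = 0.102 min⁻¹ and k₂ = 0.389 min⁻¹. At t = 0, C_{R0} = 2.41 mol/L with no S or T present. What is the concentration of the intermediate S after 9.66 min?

The intermediate concentration in a first-order A→B→C sequence is C_S = k₁C_{R0}(e^(−k₁t) − e^(−k₂t))/(k₂−k₁).
e^(−k₁t) = e^(−0.102×9.66) = e^(−0.9853) = 0.3733; e^(−k₂t) = e^(−3.758) = 0.02334.
C_S = 0.102×2.41/(0.389−0.102) × (0.3733−0.02334) = 0.8565×0.3500 = 0.2998 mol/L.

0.300 mol/L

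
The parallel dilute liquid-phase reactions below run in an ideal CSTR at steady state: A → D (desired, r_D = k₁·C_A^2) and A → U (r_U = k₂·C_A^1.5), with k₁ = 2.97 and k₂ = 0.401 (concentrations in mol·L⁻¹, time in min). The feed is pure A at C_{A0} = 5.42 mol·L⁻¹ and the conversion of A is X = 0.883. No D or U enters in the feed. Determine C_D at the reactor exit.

Exit C_A = C_{A0}(1−X) = 5.42×0.117 = 0.6341 mol·L⁻¹.
Rates in a CSTR are evaluated at the outlet concentration: r_D = 2.97×0.6341^2 = 1.194, r_U = 0.401×0.6341^1.5 = 0.2025.
Fraction of consumed A going to D: r_D/(r_D+r_U) = 0.8550.
C_D = 0.8550·C_{A0}·X = 0.8550×5.42×0.883 = 4.09 mol·L⁻¹.

4.09 mol·L⁻¹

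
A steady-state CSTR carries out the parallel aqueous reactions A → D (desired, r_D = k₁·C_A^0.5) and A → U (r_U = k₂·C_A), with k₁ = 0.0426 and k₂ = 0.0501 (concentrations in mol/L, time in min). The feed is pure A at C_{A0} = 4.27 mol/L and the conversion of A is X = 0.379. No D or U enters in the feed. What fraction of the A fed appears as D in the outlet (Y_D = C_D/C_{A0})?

Exit C_A = C_{A0}(1−X) = 4.27×0.621 = 2.652 mol/L.
Rates in a CSTR are evaluated at the outlet concentration: r_D = 0.0426×2.652^0.5 = 0.06937, r_U = 0.0501×2.652 = 0.1328.
Fraction of consumed A going to D: r_D/(r_D+r_U) = 0.3430.
C_D = 0.3430·C_{A0}·X = 0.3430×4.27×0.379 = 0.555 mol/L; Y_D = C_D/C_{A0} = 0.130.

0.130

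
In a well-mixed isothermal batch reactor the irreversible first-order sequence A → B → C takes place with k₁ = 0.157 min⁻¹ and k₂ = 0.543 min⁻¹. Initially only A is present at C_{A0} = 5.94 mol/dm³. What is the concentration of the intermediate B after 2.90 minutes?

1.03 mol/dm³

Solving the coupled first-order balances gives C_B(t) = [k₁/(k₂−k₁)]·C_{A0}·(e^(−k₁t) − e^(−k₂t)).
e^(−k₁t) = e^(−0.157×2.90) = e^(−0.4553) = 0.6343; e^(−k₂t) = e^(−1.575) = 0.2071.
C_B = 0.157×5.94/(0.543−0.157) × (0.6343−0.2071) = 2.416×0.4272 = 1.032 mol/dm³.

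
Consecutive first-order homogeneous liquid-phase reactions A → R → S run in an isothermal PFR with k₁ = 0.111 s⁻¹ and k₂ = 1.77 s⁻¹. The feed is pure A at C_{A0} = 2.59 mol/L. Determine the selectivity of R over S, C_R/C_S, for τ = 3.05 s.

Solving the coupled first-order balances gives C_R(τ) = [k₁/(k₂−k₁)]·C_{A0}·(e^(−k₁τ) − e^(−k₂τ)).
e^(−k₁τ) = e^(−0.111×3.05) = e^(−0.3385) = 0.7128; e^(−k₂τ) = e^(−5.398) = 0.004523.
C_R = 0.111×2.59/(1.77−0.111) × (0.7128−0.004523) = 0.1733×0.7083 = 0.1227 mol/L.
C_A = C_{A0}e^(−k₁τ) = 1.846 mol/L, so C_S = C_{A0}−C_A−C_R = 0.6211 mol/L; C_R/C_S = 0.198.

0.198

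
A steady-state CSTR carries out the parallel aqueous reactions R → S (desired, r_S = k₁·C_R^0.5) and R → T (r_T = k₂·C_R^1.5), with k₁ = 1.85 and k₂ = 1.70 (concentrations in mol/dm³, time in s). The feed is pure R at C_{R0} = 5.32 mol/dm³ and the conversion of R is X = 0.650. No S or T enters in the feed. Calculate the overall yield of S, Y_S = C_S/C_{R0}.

0.240

Exit C_R = C_{R0}(1−X) = 5.32×0.350 = 1.862 mol/dm³.
In a CSTR the entire volume is at exit conditions, so r_S = 1.85×1.862^0.5 = 2.524 and r_T = 1.70×1.862^1.5 = 4.319.
Fraction of consumed R going to S: r_S/(r_S+r_T) = 0.3689.
C_S = 0.3689·C_{R0}·X = 0.3689×5.32×0.650 = 1.28 mol/dm³; Y_S = C_S/C_{R0} = 0.240.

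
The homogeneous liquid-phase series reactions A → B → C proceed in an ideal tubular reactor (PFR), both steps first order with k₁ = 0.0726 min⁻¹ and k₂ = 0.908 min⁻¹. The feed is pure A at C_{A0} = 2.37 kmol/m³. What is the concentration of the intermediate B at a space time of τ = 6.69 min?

The intermediate concentration in a first-order A→B→C sequence is C_B = k₁C_{A0}(e^(−k₁τ) − e^(−k₂τ))/(k₂−k₁).
e^(−k₁τ) = e^(−0.0726×6.69) = e^(−0.4857) = 0.6153; e^(−k₂τ) = e^(−6.075) = 0.002301.
C_B = 0.0726×2.37/(0.908−0.0726) × (0.6153−0.002301) = 0.2060×0.6130 = 0.1262 kmol/m³.

0.126 kmol/m³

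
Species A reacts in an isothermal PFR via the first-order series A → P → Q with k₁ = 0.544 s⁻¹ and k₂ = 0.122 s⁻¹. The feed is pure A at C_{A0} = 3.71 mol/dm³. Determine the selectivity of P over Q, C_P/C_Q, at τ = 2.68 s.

4.57

For first-order series with pure A initially, C_P(τ) = k₁C_{A0}/(k₂−k₁)·(e^(−k₁τ) − e^(−k₂τ)).
e^(−k₁τ) = e^(−0.544×2.68) = e^(−1.458) = 0.2327; e^(−k₂τ) = e^(−0.3270) = 0.7211.
C_P = 0.544×3.71/(0.122−0.544) × (0.2327−0.7211) = (-4.783)×(-0.4884) = 2.336 mol/dm³.
C_A = C_{A0}e^(−k₁τ) = 0.8634 mol/dm³, so C_Q = C_{A0}−C_A−C_P = 0.5108 mol/dm³; C_P/C_Q = 4.57.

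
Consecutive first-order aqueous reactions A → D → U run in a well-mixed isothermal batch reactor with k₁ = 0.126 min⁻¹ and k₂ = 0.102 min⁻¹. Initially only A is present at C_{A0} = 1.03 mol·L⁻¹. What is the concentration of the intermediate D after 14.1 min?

Solving the coupled first-order balances gives C_D(t) = [k₁/(k₂−k₁)]·C_{A0}·(e^(−k₁t) − e^(−k₂t)).
e^(−k₁t) = e^(−0.126×14.1) = e^(−1.777) = 0.1692; e^(−k₂t) = e^(−1.438) = 0.2374.
C_D = 0.126×1.03/(0.102−0.126) × (0.1692−0.2374) = (-5.407)×(-0.06814) = 0.3685 mol·L⁻¹.

0.368 mol·L⁻¹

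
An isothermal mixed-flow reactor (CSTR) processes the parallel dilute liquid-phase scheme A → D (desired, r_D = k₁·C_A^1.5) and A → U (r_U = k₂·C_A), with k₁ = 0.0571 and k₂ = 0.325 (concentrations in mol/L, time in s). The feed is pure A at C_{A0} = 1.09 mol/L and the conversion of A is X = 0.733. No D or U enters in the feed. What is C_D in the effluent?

0.0692 mol/L

Exit C_A = C_{A0}(1−X) = 1.09×0.267 = 0.2910 mol/L.
In a CSTR the entire volume is at exit conditions, so r_D = 0.0571×0.2910^1.5 = 0.008965 and r_U = 0.325×0.2910 = 0.09458.
Fraction of consumed A going to D: r_D/(r_D+r_U) = 0.08658.
C_D = 0.08658·C_{A0}·X = 0.08658×1.09×0.733 = 0.0692 mol/L.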